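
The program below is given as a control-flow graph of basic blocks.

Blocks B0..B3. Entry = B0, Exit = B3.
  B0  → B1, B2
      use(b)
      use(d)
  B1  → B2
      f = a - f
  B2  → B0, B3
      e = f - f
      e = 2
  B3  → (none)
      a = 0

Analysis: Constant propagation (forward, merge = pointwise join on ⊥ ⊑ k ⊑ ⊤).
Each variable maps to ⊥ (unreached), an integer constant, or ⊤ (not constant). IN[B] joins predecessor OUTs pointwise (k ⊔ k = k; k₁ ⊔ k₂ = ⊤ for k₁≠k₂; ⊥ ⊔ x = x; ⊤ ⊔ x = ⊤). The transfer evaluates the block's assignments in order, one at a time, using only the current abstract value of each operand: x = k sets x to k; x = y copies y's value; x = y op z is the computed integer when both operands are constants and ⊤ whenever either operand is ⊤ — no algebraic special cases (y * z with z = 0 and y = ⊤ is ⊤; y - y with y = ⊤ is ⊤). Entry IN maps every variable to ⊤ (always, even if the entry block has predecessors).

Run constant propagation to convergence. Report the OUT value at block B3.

Per-block solution:
  B0:   IN=(all ⊤)   OUT=(all ⊤)
  B1:   IN=(all ⊤)   OUT=(all ⊤)
  B2:   IN=(all ⊤)   OUT={e:2; rest ⊤}
  B3:   IN={e:2; rest ⊤}   OUT={a:0, e:2; rest ⊤}

Merge at B3: IN[B3] = OUT[B2] = {a: ⊤, b: ⊤, c: ⊤, d: ⊤, e: 2, f: ⊤}
Applying B3's transfer function to that IN value gives OUT[B3] (row B3 above).

Answer: {a: 0, b: ⊤, c: ⊤, d: ⊤, e: 2, f: ⊤}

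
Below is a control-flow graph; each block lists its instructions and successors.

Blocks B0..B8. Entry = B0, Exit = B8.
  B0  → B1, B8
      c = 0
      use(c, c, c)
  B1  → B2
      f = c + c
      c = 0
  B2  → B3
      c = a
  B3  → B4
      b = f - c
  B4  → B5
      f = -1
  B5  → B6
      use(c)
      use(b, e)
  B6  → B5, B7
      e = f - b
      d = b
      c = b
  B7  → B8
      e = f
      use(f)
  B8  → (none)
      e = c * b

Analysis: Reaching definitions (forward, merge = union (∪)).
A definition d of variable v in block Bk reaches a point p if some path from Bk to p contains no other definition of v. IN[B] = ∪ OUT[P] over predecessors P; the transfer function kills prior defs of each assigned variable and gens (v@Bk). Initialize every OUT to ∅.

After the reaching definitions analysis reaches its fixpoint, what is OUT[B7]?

Fixpoint table:
  B0: | IN={} | OUT={c@B0}
  B1: | IN={c@B0} | OUT={c@B1, f@B1}
  B2: | IN={c@B1, f@B1} | OUT={c@B2, f@B1}
  B3: | IN={c@B2, f@B1} | OUT={b@B3, c@B2, f@B1}
  B4: | IN={b@B3, c@B2, f@B1} | OUT={b@B3, c@B2, f@B4}
  B5: | IN={b@B3, c@B2, c@B6, d@B6, e@B6, f@B4} | OUT={b@B3, c@B2, c@B6, d@B6, e@B6, f@B4}
  B6: | IN={b@B3, c@B2, c@B6, d@B6, e@B6, f@B4} | OUT={b@B3, c@B6, d@B6, e@B6, f@B4}
  B7: | IN={b@B3, c@B6, d@B6, e@B6, f@B4} | OUT={b@B3, c@B6, d@B6, e@B7, f@B4}
  B8: | IN={b@B3, c@B0, c@B6, d@B6, e@B7, f@B4} | OUT={b@B3, c@B0, c@B6, d@B6, e@B8, f@B4}

Merge at B7: IN[B7] = OUT[B6] = {b@B3, c@B6, d@B6, e@B6, f@B4}
Applying B7's transfer function to that IN value gives OUT[B7] (row B7 above).

Answer: {b@B3, c@B6, d@B6, e@B7, f@B4}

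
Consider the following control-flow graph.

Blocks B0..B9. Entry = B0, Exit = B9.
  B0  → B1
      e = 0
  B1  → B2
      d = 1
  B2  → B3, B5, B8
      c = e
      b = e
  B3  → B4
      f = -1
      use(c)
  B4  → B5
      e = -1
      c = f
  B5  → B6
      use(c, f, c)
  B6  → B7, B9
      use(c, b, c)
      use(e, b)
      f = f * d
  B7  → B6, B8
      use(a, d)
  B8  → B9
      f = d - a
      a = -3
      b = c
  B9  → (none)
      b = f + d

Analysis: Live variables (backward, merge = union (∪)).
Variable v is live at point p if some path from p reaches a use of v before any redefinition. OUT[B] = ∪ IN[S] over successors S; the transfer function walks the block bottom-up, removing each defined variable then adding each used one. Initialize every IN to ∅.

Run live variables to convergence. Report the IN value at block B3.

Answer: {a, b, c, d}

Working:
Fixpoint table:
  B0: | IN={a, f} | OUT={a, e, f}
  B1: | IN={a, e, f} | OUT={a, d, e, f}
  B2: | IN={a, d, e, f} | OUT={a, b, c, d, e, f}
  B3: | IN={a, b, c, d} | OUT={a, b, d, f}
  B4: | IN={a, b, d, f} | OUT={a, b, c, d, e, f}
  B5: | IN={a, b, c, d, e, f} | OUT={a, b, c, d, e, f}
  B6: | IN={a, b, c, d, e, f} | OUT={a, b, c, d, e, f}
  B7: | IN={a, b, c, d, e, f} | OUT={a, b, c, d, e, f}
  B8: | IN={a, c, d} | OUT={d, f}
  B9: | IN={d, f} | OUT={}

Merge at B3: OUT[B3] = IN[B4] = {a, b, d, f}
Applying B3's transfer function to that OUT value gives IN[B3] (row B3 above).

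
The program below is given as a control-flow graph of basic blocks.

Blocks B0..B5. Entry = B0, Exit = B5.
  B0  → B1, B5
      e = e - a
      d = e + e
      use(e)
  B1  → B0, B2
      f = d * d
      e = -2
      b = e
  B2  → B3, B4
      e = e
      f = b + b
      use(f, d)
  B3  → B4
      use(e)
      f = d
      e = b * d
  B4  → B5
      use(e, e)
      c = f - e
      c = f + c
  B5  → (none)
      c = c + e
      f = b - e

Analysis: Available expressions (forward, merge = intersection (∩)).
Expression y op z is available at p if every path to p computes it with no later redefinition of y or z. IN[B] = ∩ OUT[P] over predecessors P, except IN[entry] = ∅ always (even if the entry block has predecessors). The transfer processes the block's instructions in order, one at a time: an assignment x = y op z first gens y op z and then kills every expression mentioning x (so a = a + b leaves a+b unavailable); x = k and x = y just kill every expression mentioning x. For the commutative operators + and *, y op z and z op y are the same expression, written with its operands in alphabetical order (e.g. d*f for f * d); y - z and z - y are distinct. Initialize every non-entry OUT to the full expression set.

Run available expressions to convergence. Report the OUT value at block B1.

Answer: {d*d}

Trace:
Per-block solution:
  B0:  IN={}  OUT={e+e}
  B1:  IN={e+e}  OUT={d*d}
  B2:  IN={d*d}  OUT={b+b, d*d}
  B3:  IN={b+b, d*d}  OUT={b*d, b+b, d*d}
  B4:  IN={b+b, d*d}  OUT={b+b, d*d, f-e}
  B5:  IN={}  OUT={b-e}

Merge at B1: IN[B1] = OUT[B0] = {e+e}
Applying B1's transfer function to that IN value gives OUT[B1] (row B1 above).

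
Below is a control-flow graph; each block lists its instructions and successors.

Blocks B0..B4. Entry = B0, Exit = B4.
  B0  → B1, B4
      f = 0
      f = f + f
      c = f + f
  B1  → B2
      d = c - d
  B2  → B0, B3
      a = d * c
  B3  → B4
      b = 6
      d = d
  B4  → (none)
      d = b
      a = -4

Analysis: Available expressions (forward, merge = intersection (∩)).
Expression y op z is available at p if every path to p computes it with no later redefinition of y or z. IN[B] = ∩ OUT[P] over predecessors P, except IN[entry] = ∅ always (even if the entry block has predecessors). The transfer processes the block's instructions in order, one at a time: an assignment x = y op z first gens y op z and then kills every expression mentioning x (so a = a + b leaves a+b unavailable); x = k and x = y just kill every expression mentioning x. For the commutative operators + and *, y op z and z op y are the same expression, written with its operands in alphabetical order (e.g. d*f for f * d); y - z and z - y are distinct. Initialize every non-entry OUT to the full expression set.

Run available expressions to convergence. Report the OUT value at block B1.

Answer: {f+f}

Derivation:
Converged values:
  B0:  IN={}  OUT={f+f}
  B1:  IN={f+f}  OUT={f+f}
  B2:  IN={f+f}  OUT={c*d, f+f}
  B3:  IN={c*d, f+f}  OUT={f+f}
  B4:  IN={f+f}  OUT={f+f}

Merge at B1: IN[B1] = OUT[B0] = {f+f}
Applying B1's transfer function to that IN value gives OUT[B1] (row B1 above).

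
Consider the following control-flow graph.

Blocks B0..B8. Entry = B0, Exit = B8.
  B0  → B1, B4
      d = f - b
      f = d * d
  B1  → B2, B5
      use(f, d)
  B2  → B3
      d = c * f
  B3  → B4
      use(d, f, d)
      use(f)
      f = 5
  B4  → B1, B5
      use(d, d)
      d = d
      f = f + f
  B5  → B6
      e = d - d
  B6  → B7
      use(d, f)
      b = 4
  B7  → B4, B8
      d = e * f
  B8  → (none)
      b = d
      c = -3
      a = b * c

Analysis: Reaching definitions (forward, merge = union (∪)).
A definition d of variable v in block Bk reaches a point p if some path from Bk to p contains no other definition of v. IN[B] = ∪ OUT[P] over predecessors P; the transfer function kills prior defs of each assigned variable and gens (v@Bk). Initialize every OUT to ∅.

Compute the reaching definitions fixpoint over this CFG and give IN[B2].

Answer: {b@B6, d@B0, d@B4, e@B5, f@B0, f@B4}

Working:
Converged values:
  B0:  IN={}  OUT={d@B0, f@B0}
  B1:  IN={b@B6, d@B0, d@B4, e@B5, f@B0, f@B4}  OUT={b@B6, d@B0, d@B4, e@B5, f@B0, f@B4}
  B2:  IN={b@B6, d@B0, d@B4, e@B5, f@B0, f@B4}  OUT={b@B6, d@B2, e@B5, f@B0, f@B4}
  B3:  IN={b@B6, d@B2, e@B5, f@B0, f@B4}  OUT={b@B6, d@B2, e@B5, f@B3}
  B4:  IN={b@B6, d@B0, d@B2, d@B7, e@B5, f@B0, f@B3, f@B4}  OUT={b@B6, d@B4, e@B5, f@B4}
  B5:  IN={b@B6, d@B0, d@B4, e@B5, f@B0, f@B4}  OUT={b@B6, d@B0, d@B4, e@B5, f@B0, f@B4}
  B6:  IN={b@B6, d@B0, d@B4, e@B5, f@B0, f@B4}  OUT={b@B6, d@B0, d@B4, e@B5, f@B0, f@B4}
  B7:  IN={b@B6, d@B0, d@B4, e@B5, f@B0, f@B4}  OUT={b@B6, d@B7, e@B5, f@B0, f@B4}
  B8:  IN={b@B6, d@B7, e@B5, f@B0, f@B4}  OUT={a@B8, b@B8, c@B8, d@B7, e@B5, f@B0, f@B4}

Merge at B2: IN[B2] = OUT[B1] = {b@B6, d@B0, d@B4, e@B5, f@B0, f@B4}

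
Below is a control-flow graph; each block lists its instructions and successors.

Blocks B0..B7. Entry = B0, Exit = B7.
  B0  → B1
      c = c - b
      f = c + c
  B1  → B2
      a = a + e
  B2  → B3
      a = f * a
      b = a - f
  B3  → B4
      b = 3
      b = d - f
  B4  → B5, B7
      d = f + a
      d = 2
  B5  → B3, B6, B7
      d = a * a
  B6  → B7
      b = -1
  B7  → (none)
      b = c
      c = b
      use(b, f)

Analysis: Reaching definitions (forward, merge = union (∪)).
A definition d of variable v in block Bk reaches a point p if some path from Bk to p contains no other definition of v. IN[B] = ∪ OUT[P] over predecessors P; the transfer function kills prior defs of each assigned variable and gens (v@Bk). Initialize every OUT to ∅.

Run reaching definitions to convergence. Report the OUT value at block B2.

Answer: {a@B2, b@B2, c@B0, f@B0}

Trace:
Per-block solution:
  B0:  IN={}  OUT={c@B0, f@B0}
  B1:  IN={c@B0, f@B0}  OUT={a@B1, c@B0, f@B0}
  B2:  IN={a@B1, c@B0, f@B0}  OUT={a@B2, b@B2, c@B0, f@B0}
  B3:  IN={a@B2, b@B2, b@B3, c@B0, d@B5, f@B0}  OUT={a@B2, b@B3, c@B0, d@B5, f@B0}
  B4:  IN={a@B2, b@B3, c@B0, d@B5, f@B0}  OUT={a@B2, b@B3, c@B0, d@B4, f@B0}
  B5:  IN={a@B2, b@B3, c@B0, d@B4, f@B0}  OUT={a@B2, b@B3, c@B0, d@B5, f@B0}
  B6:  IN={a@B2, b@B3, c@B0, d@B5, f@B0}  OUT={a@B2, b@B6, c@B0, d@B5, f@B0}
  B7:  IN={a@B2, b@B3, b@B6, c@B0, d@B4, d@B5, f@B0}  OUT={a@B2, b@B7, c@B7, d@B4, d@B5, f@B0}

Merge at B2: IN[B2] = OUT[B1] = {a@B1, c@B0, f@B0}
Applying B2's transfer function to that IN value gives OUT[B2] (row B2 above).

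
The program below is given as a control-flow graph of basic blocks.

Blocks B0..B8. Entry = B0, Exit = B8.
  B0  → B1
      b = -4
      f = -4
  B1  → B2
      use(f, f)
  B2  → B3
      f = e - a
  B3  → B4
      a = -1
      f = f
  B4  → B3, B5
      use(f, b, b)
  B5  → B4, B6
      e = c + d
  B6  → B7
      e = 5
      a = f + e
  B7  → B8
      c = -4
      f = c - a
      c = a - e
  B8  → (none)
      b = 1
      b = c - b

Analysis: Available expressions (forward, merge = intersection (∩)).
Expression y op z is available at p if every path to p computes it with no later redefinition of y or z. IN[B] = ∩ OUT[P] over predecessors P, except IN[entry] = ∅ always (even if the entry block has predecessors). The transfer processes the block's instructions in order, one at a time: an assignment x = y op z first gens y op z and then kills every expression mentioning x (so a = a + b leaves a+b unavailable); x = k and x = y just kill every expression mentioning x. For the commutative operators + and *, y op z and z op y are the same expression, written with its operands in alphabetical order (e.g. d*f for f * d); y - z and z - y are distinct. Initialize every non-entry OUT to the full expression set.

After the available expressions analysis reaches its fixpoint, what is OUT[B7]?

Answer: {a-e}

Working:
Per-block solution:
  B0:   IN={}   OUT={}
  B1:   IN={}   OUT={}
  B2:   IN={}   OUT={e-a}
  B3:   IN={}   OUT={}
  B4:   IN={}   OUT={}
  B5:   IN={}   OUT={c+d}
  B6:   IN={c+d}   OUT={c+d, e+f}
  B7:   IN={c+d, e+f}   OUT={a-e}
  B8:   IN={a-e}   OUT={a-e}

Merge at B7: IN[B7] = OUT[B6] = {c+d, e+f}
Applying B7's transfer function to that IN value gives OUT[B7] (row B7 above).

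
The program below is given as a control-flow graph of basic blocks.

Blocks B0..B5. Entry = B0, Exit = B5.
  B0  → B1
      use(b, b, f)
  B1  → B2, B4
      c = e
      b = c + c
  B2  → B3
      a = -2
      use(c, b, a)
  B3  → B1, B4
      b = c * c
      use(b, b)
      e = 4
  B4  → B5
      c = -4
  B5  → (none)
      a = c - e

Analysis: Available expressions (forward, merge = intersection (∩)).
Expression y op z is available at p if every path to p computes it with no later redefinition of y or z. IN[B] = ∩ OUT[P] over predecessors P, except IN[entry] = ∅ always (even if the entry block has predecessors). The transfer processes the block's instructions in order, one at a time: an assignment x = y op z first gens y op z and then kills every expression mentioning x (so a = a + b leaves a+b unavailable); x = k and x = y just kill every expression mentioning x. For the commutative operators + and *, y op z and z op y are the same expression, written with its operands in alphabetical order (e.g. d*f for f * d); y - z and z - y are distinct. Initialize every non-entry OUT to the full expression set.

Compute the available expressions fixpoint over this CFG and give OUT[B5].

Converged values:
  B0:  IN={}  OUT={}
  B1:  IN={}  OUT={c+c}
  B2:  IN={c+c}  OUT={c+c}
  B3:  IN={c+c}  OUT={c*c, c+c}
  B4:  IN={c+c}  OUT={}
  B5:  IN={}  OUT={c-e}

Merge at B5: IN[B5] = OUT[B4] = {}
Applying B5's transfer function to that IN value gives OUT[B5] (row B5 above).

Answer: {c-e}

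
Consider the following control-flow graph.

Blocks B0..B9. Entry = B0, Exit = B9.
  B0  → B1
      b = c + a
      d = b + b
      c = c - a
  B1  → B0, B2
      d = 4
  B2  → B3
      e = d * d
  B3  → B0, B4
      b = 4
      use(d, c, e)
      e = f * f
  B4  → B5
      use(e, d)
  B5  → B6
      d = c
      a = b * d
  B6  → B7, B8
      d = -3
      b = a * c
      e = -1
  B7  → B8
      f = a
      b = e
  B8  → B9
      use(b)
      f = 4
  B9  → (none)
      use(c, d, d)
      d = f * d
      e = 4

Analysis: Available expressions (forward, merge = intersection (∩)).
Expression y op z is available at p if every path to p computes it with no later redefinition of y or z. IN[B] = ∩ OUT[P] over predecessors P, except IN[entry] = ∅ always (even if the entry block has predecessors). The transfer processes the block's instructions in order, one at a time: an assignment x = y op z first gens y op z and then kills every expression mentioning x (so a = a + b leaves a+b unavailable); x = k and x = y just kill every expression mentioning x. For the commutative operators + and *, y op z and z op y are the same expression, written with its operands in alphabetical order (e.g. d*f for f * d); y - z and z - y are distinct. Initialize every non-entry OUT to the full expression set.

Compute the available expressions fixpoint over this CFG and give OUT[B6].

Converged values:
  B0:   IN={}   OUT={b+b}
  B1:   IN={b+b}   OUT={b+b}
  B2:   IN={b+b}   OUT={b+b, d*d}
  B3:   IN={b+b, d*d}   OUT={d*d, f*f}
  B4:   IN={d*d, f*f}   OUT={d*d, f*f}
  B5:   IN={d*d, f*f}   OUT={b*d, f*f}
  B6:   IN={b*d, f*f}   OUT={a*c, f*f}
  B7:   IN={a*c, f*f}   OUT={a*c}
  B8:   IN={a*c}   OUT={a*c}
  B9:   IN={a*c}   OUT={a*c}

Merge at B6: IN[B6] = OUT[B5] = {b*d, f*f}
Applying B6's transfer function to that IN value gives OUT[B6] (row B6 above).

Answer: {a*c, f*f}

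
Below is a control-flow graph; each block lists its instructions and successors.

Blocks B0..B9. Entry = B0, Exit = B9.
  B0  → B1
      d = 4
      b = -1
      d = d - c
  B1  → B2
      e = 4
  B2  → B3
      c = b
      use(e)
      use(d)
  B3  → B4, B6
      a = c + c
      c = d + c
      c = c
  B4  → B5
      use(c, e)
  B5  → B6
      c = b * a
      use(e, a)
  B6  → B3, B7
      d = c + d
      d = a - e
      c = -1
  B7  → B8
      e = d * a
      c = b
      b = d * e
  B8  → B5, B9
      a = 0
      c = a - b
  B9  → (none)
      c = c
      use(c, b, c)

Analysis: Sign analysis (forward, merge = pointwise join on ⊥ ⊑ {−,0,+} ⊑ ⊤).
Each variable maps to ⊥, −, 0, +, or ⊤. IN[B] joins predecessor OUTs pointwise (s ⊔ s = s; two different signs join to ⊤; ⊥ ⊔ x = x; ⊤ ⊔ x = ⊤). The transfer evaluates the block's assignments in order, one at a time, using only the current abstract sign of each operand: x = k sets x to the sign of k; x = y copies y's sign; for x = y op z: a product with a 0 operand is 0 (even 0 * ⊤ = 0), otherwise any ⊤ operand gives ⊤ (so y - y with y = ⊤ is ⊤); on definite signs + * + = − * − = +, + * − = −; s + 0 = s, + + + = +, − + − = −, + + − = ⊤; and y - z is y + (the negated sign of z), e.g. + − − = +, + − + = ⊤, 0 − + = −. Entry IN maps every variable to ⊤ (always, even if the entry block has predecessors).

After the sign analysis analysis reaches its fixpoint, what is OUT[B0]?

Converged values:
  B0:   IN=(all ⊤)   OUT={b:-; rest ⊤}
  B1:   IN={b:-; rest ⊤}   OUT={b:-, e:+; rest ⊤}
  B2:   IN={b:-, e:+; rest ⊤}   OUT={b:-, c:-, e:+; rest ⊤}
  B3:   IN={c:-; rest ⊤}   OUT={a:-; rest ⊤}
  B4:   IN={a:-; rest ⊤}   OUT={a:-; rest ⊤}
  B5:   IN=(all ⊤)   OUT=(all ⊤)
  B6:   IN=(all ⊤)   OUT={c:-; rest ⊤}
  B7:   IN={c:-; rest ⊤}   OUT=(all ⊤)
  B8:   IN=(all ⊤)   OUT={a:0; rest ⊤}
  B9:   IN={a:0; rest ⊤}   OUT={a:0; rest ⊤}

B0 is the boundary node: IN[B0] = {a: ⊤, b: ⊤, c: ⊤, d: ⊤, e: ⊤, f: ⊤}
Applying B0's transfer function to that IN value gives OUT[B0] (row B0 above).

Answer: {a: ⊤, b: -, c: ⊤, d: ⊤, e: ⊤, f: ⊤}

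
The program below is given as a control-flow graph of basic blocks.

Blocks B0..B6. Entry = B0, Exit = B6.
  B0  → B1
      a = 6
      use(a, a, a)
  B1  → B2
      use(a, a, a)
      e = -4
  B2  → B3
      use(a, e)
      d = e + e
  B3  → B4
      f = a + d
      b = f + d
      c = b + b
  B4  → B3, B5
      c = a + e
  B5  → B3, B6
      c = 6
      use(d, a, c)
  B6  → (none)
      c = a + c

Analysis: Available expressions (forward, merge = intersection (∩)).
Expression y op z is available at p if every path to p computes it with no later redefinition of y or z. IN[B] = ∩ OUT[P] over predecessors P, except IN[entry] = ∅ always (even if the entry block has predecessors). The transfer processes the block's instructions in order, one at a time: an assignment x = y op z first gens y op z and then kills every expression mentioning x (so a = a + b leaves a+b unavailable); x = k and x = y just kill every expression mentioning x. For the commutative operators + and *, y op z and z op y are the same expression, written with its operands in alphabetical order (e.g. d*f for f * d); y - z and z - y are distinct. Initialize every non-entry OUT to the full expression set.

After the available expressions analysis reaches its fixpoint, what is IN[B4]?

Per-block solution:
  B0:  IN={}  OUT={}
  B1:  IN={}  OUT={}
  B2:  IN={}  OUT={e+e}
  B3:  IN={e+e}  OUT={a+d, b+b, d+f, e+e}
  B4:  IN={a+d, b+b, d+f, e+e}  OUT={a+d, a+e, b+b, d+f, e+e}
  B5:  IN={a+d, a+e, b+b, d+f, e+e}  OUT={a+d, a+e, b+b, d+f, e+e}
  B6:  IN={a+d, a+e, b+b, d+f, e+e}  OUT={a+d, a+e, b+b, d+f, e+e}

Merge at B4: IN[B4] = OUT[B3] = {a+d, b+b, d+f, e+e}

Answer: {a+d, b+b, d+f, e+e}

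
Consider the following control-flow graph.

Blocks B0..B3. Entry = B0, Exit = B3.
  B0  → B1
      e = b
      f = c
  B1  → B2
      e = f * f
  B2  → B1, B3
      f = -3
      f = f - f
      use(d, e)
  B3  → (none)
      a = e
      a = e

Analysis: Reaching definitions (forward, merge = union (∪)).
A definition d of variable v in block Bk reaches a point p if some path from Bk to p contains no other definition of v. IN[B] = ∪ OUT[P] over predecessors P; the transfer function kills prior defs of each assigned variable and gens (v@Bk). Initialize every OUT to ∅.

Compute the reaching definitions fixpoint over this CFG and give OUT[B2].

Answer: {e@B1, f@B2}

Trace:
Per-block solution:
  B0: | IN={} | OUT={e@B0, f@B0}
  B1: | IN={e@B0, e@B1, f@B0, f@B2} | OUT={e@B1, f@B0, f@B2}
  B2: | IN={e@B1, f@B0, f@B2} | OUT={e@B1, f@B2}
  B3: | IN={e@B1, f@B2} | OUT={a@B3, e@B1, f@B2}

Merge at B2: IN[B2] = OUT[B1] = {e@B1, f@B0, f@B2}
Applying B2's transfer function to that IN value gives OUT[B2] (row B2 above).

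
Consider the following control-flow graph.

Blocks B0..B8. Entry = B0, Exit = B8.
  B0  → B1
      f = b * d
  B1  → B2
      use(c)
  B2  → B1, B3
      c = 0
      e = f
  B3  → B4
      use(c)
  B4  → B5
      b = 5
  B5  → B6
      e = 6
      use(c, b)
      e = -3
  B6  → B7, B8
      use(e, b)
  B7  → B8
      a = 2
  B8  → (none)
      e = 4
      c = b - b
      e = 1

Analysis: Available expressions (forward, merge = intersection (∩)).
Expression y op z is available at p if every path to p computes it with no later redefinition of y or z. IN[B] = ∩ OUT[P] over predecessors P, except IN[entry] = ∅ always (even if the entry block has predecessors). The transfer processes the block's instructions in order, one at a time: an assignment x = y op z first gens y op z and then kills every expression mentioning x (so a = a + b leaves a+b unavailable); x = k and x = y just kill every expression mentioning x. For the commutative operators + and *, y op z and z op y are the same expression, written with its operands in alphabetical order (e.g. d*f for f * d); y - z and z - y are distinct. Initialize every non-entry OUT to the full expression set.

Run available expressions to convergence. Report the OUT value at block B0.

Fixpoint table:
  B0:   IN={}   OUT={b*d}
  B1:   IN={b*d}   OUT={b*d}
  B2:   IN={b*d}   OUT={b*d}
  B3:   IN={b*d}   OUT={b*d}
  B4:   IN={b*d}   OUT={}
  B5:   IN={}   OUT={}
  B6:   IN={}   OUT={}
  B7:   IN={}   OUT={}
  B8:   IN={}   OUT={b-b}

B0 is the boundary node: IN[B0] = {}
Applying B0's transfer function to that IN value gives OUT[B0] (row B0 above).

Answer: {b*d}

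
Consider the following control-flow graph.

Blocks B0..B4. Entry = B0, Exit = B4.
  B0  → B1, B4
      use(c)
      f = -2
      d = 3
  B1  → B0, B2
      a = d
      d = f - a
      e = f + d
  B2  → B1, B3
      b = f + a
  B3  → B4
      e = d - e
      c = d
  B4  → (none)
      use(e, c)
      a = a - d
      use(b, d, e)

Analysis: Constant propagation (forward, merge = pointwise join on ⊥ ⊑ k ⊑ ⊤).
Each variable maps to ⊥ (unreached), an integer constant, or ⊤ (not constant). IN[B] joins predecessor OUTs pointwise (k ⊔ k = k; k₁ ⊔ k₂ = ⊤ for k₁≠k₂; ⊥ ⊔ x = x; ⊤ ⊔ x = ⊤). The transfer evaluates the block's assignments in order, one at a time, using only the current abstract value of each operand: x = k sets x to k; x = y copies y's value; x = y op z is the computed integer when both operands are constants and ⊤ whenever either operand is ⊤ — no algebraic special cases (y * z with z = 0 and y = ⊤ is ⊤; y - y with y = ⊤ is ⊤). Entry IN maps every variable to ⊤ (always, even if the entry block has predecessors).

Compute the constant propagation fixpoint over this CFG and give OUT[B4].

Answer: {a: ⊤, b: ⊤, c: ⊤, d: ⊤, e: ⊤, f: -2}

Derivation:
Converged values:
  B0:  IN=(all ⊤)  OUT={d:3, f:-2; rest ⊤}
  B1:  IN={f:-2; rest ⊤}  OUT={f:-2; rest ⊤}
  B2:  IN={f:-2; rest ⊤}  OUT={f:-2; rest ⊤}
  B3:  IN={f:-2; rest ⊤}  OUT={f:-2; rest ⊤}
  B4:  IN={f:-2; rest ⊤}  OUT={f:-2; rest ⊤}

Merge at B4: IN[B4] = OUT[B0] ⊔ OUT[B3] = {a: ⊤, b: ⊤, c: ⊤, d: ⊤, e: ⊤, f: -2}
Applying B4's transfer function to that IN value gives OUT[B4] (row B4 above).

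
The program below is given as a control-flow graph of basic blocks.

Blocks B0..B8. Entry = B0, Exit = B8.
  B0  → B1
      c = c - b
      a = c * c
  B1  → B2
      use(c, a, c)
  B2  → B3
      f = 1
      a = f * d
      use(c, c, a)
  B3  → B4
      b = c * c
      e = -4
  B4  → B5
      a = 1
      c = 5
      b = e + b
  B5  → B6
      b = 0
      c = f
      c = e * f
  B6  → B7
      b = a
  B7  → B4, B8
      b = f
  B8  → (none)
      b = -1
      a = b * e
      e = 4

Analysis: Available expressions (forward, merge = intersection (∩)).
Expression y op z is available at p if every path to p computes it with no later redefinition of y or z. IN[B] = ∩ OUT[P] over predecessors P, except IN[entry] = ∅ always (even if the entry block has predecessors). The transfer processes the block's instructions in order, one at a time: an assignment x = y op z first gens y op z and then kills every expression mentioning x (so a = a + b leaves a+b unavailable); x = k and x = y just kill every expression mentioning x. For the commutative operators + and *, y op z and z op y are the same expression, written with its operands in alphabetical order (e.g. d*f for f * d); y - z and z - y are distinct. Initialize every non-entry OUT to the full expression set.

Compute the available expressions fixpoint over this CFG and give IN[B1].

Fixpoint table:
  B0:   IN={}   OUT={c*c}
  B1:   IN={c*c}   OUT={c*c}
  B2:   IN={c*c}   OUT={c*c, d*f}
  B3:   IN={c*c, d*f}   OUT={c*c, d*f}
  B4:   IN={d*f}   OUT={d*f}
  B5:   IN={d*f}   OUT={d*f, e*f}
  B6:   IN={d*f, e*f}   OUT={d*f, e*f}
  B7:   IN={d*f, e*f}   OUT={d*f, e*f}
  B8:   IN={d*f, e*f}   OUT={d*f}

Merge at B1: IN[B1] = OUT[B0] = {c*c}

Answer: {c*c}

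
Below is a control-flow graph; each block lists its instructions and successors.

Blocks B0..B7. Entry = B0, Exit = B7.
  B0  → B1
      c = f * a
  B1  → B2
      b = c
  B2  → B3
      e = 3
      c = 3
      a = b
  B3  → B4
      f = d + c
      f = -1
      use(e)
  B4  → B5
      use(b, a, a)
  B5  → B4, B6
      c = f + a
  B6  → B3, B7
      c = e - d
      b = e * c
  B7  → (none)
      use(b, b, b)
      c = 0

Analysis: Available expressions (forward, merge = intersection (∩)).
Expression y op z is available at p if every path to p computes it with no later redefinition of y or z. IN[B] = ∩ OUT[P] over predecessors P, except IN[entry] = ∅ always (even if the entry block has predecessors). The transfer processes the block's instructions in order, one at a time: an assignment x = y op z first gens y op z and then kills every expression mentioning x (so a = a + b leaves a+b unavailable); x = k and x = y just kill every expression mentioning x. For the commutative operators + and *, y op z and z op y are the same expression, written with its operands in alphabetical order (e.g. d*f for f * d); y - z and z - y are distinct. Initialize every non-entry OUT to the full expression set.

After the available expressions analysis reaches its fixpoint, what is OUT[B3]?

Answer: {c+d}

Working:
Per-block solution:
  B0:   IN={}   OUT={a*f}
  B1:   IN={a*f}   OUT={a*f}
  B2:   IN={a*f}   OUT={}
  B3:   IN={}   OUT={c+d}
  B4:   IN={}   OUT={}
  B5:   IN={}   OUT={a+f}
  B6:   IN={a+f}   OUT={a+f, c*e, e-d}
  B7:   IN={a+f, c*e, e-d}   OUT={a+f, e-d}

Merge at B3: IN[B3] = OUT[B2] ∩ OUT[B6] = {}
Applying B3's transfer function to that IN value gives OUT[B3] (row B3 above).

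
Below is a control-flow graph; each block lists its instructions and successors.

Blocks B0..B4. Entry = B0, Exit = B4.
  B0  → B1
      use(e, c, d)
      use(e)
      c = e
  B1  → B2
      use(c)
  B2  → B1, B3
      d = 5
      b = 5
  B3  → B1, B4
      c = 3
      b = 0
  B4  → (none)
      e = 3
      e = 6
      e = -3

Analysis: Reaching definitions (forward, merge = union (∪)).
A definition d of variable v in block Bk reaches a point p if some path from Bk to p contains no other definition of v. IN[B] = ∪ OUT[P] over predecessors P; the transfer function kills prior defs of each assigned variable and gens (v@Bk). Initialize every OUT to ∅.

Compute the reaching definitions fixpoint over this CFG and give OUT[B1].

Answer: {b@B2, b@B3, c@B0, c@B3, d@B2}

Working:
Per-block solution:
  B0: | IN={} | OUT={c@B0}
  B1: | IN={b@B2, b@B3, c@B0, c@B3, d@B2} | OUT={b@B2, b@B3, c@B0, c@B3, d@B2}
  B2: | IN={b@B2, b@B3, c@B0, c@B3, d@B2} | OUT={b@B2, c@B0, c@B3, d@B2}
  B3: | IN={b@B2, c@B0, c@B3, d@B2} | OUT={b@B3, c@B3, d@B2}
  B4: | IN={b@B3, c@B3, d@B2} | OUT={b@B3, c@B3, d@B2, e@B4}

Merge at B1: IN[B1] = OUT[B0] ⊔ OUT[B2] ⊔ OUT[B3] = {b@B2, b@B3, c@B0, c@B3, d@B2}
Applying B1's transfer function to that IN value gives OUT[B1] (row B1 above).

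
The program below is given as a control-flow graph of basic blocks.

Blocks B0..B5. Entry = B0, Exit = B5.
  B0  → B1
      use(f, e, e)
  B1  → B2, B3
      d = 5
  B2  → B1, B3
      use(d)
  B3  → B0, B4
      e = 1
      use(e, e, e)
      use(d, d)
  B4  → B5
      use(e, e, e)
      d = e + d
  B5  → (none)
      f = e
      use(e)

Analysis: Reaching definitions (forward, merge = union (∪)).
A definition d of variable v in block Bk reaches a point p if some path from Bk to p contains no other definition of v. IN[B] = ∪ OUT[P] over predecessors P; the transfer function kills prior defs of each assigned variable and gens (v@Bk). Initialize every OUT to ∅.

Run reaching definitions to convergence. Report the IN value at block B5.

Answer: {d@B4, e@B3}

Trace:
Fixpoint table:
  B0: | IN={d@B1, e@B3} | OUT={d@B1, e@B3}
  B1: | IN={d@B1, e@B3} | OUT={d@B1, e@B3}
  B2: | IN={d@B1, e@B3} | OUT={d@B1, e@B3}
  B3: | IN={d@B1, e@B3} | OUT={d@B1, e@B3}
  B4: | IN={d@B1, e@B3} | OUT={d@B4, e@B3}
  B5: | IN={d@B4, e@B3} | OUT={d@B4, e@B3, f@B5}

Merge at B5: IN[B5] = OUT[B4] = {d@B4, e@B3}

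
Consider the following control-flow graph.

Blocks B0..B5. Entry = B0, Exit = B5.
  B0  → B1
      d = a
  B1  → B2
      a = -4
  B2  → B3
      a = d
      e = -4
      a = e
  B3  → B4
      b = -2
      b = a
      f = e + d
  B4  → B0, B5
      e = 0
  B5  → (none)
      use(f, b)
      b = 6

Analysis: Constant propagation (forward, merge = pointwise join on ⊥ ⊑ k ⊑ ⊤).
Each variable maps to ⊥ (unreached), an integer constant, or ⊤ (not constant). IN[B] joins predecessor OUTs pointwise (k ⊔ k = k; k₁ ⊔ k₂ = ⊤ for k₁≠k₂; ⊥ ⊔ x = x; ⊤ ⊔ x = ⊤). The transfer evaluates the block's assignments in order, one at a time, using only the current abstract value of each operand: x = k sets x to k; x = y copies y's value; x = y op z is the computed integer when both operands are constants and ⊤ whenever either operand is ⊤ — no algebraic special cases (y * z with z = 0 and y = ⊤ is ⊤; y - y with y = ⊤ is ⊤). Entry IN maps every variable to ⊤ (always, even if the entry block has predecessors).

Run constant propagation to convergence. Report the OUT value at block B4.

Answer: {a: -4, b: -4, c: ⊤, d: ⊤, e: 0, f: ⊤}

Trace:
Fixpoint table:
  B0:  IN=(all ⊤)  OUT=(all ⊤)
  B1:  IN=(all ⊤)  OUT={a:-4; rest ⊤}
  B2:  IN={a:-4; rest ⊤}  OUT={a:-4, e:-4; rest ⊤}
  B3:  IN={a:-4, e:-4; rest ⊤}  OUT={a:-4, b:-4, e:-4; rest ⊤}
  B4:  IN={a:-4, b:-4, e:-4; rest ⊤}  OUT={a:-4, b:-4, e:0; rest ⊤}
  B5:  IN={a:-4, b:-4, e:0; rest ⊤}  OUT={a:-4, b:6, e:0; rest ⊤}

Merge at B4: IN[B4] = OUT[B3] = {a: -4, b: -4, c: ⊤, d: ⊤, e: -4, f: ⊤}
Applying B4's transfer function to that IN value gives OUT[B4] (row B4 above).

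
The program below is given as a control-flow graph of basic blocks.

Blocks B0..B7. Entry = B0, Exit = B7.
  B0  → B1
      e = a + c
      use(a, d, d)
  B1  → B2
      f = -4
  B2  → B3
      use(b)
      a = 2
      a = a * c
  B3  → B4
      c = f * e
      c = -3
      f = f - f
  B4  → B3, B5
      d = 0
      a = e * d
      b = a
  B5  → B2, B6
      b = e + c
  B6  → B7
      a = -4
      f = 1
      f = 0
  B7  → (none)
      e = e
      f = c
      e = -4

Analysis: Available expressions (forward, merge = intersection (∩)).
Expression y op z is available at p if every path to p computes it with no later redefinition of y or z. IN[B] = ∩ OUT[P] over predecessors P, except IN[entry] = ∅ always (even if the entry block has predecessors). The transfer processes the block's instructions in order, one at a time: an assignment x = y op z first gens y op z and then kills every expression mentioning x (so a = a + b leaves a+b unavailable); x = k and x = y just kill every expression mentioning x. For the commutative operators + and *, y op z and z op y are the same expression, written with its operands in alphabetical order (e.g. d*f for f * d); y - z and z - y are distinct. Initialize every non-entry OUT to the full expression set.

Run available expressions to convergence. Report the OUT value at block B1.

Converged values:
  B0:   IN={}   OUT={a+c}
  B1:   IN={a+c}   OUT={a+c}
  B2:   IN={}   OUT={}
  B3:   IN={}   OUT={}
  B4:   IN={}   OUT={d*e}
  B5:   IN={d*e}   OUT={c+e, d*e}
  B6:   IN={c+e, d*e}   OUT={c+e, d*e}
  B7:   IN={c+e, d*e}   OUT={}

Merge at B1: IN[B1] = OUT[B0] = {a+c}
Applying B1's transfer function to that IN value gives OUT[B1] (row B1 above).

Answer: {a+c}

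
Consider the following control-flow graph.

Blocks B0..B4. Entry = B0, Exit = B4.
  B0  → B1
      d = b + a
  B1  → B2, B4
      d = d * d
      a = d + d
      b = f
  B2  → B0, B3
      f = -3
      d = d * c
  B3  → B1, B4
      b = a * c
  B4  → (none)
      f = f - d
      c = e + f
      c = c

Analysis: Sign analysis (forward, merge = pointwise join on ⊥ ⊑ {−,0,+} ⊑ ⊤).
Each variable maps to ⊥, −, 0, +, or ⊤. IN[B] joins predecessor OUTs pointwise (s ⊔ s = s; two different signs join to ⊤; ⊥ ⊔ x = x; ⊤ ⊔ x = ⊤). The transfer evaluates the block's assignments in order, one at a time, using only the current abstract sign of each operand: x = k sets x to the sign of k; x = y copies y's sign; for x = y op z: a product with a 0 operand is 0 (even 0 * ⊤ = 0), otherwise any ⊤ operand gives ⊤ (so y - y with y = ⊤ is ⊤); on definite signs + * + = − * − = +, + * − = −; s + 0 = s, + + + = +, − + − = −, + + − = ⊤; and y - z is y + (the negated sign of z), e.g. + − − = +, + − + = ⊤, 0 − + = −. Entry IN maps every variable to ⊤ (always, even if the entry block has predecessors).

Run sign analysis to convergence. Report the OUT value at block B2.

Converged values:
  B0: | IN=(all ⊤) | OUT=(all ⊤)
  B1: | IN=(all ⊤) | OUT=(all ⊤)
  B2: | IN=(all ⊤) | OUT={f:-; rest ⊤}
  B3: | IN={f:-; rest ⊤} | OUT={f:-; rest ⊤}
  B4: | IN=(all ⊤) | OUT=(all ⊤)

Merge at B2: IN[B2] = OUT[B1] = {a: ⊤, b: ⊤, c: ⊤, d: ⊤, e: ⊤, f: ⊤}
Applying B2's transfer function to that IN value gives OUT[B2] (row B2 above).

Answer: {a: ⊤, b: ⊤, c: ⊤, d: ⊤, e: ⊤, f: -}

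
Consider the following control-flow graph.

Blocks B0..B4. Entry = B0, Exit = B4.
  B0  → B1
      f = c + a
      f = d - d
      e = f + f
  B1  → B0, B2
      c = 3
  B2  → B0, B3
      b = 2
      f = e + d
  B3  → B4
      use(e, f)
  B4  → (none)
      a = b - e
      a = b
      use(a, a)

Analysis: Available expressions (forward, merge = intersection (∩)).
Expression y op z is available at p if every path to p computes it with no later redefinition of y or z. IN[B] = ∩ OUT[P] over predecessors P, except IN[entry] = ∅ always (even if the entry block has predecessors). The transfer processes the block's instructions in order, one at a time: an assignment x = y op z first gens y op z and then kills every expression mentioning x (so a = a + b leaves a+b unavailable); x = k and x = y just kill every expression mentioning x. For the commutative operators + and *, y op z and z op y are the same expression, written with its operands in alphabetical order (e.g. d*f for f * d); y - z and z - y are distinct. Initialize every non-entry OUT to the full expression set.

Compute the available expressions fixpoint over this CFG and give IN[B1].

Answer: {a+c, d-d, f+f}

Working:
Converged values:
  B0: | IN={} | OUT={a+c, d-d, f+f}
  B1: | IN={a+c, d-d, f+f} | OUT={d-d, f+f}
  B2: | IN={d-d, f+f} | OUT={d+e, d-d}
  B3: | IN={d+e, d-d} | OUT={d+e, d-d}
  B4: | IN={d+e, d-d} | OUT={b-e, d+e, d-d}

Merge at B1: IN[B1] = OUT[B0] = {a+c, d-d, f+f}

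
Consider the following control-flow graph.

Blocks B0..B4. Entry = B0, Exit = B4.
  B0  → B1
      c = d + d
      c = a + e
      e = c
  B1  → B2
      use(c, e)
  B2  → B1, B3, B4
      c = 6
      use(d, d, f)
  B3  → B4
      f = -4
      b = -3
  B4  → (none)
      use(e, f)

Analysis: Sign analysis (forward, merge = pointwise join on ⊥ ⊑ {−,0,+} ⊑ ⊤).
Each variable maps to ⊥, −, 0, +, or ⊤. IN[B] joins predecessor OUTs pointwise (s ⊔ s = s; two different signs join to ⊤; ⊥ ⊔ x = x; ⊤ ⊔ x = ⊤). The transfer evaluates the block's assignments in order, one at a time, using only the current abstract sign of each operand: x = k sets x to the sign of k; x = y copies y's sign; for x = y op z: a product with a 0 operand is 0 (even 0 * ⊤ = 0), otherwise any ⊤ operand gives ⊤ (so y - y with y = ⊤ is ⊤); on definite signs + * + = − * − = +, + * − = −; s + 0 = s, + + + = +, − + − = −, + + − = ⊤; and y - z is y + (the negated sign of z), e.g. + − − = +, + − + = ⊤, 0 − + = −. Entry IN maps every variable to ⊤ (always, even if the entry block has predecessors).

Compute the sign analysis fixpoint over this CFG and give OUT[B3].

Fixpoint table:
  B0: | IN=(all ⊤) | OUT=(all ⊤)
  B1: | IN=(all ⊤) | OUT=(all ⊤)
  B2: | IN=(all ⊤) | OUT={c:+; rest ⊤}
  B3: | IN={c:+; rest ⊤} | OUT={b:-, c:+, f:-; rest ⊤}
  B4: | IN={c:+; rest ⊤} | OUT={c:+; rest ⊤}

Merge at B3: IN[B3] = OUT[B2] = {a: ⊤, b: ⊤, c: +, d: ⊤, e: ⊤, f: ⊤}
Applying B3's transfer function to that IN value gives OUT[B3] (row B3 above).

Answer: {a: ⊤, b: -, c: +, d: ⊤, e: ⊤, f: -}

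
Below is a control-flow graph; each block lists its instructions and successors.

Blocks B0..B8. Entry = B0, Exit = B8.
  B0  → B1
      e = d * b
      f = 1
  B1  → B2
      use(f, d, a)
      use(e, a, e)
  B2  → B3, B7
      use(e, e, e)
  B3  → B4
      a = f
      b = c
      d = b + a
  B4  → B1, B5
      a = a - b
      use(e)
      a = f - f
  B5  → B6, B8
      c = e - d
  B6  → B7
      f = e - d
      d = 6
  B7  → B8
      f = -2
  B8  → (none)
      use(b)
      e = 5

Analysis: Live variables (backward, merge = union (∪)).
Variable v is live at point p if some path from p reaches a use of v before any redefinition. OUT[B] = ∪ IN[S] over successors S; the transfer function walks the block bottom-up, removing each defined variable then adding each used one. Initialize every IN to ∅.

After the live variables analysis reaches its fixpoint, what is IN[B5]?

Answer: {b, d, e}

Derivation:
Converged values:
  B0:  IN={a, b, c, d}  OUT={a, b, c, d, e, f}
  B1:  IN={a, b, c, d, e, f}  OUT={b, c, e, f}
  B2:  IN={b, c, e, f}  OUT={b, c, e, f}
  B3:  IN={c, e, f}  OUT={a, b, c, d, e, f}
  B4:  IN={a, b, c, d, e, f}  OUT={a, b, c, d, e, f}
  B5:  IN={b, d, e}  OUT={b, d, e}
  B6:  IN={b, d, e}  OUT={b}
  B7:  IN={b}  OUT={b}
  B8:  IN={b}  OUT={}

Merge at B5: OUT[B5] = IN[B6] ⊔ IN[B8] = {b, d, e}
Applying B5's transfer function to that OUT value gives IN[B5] (row B5 above).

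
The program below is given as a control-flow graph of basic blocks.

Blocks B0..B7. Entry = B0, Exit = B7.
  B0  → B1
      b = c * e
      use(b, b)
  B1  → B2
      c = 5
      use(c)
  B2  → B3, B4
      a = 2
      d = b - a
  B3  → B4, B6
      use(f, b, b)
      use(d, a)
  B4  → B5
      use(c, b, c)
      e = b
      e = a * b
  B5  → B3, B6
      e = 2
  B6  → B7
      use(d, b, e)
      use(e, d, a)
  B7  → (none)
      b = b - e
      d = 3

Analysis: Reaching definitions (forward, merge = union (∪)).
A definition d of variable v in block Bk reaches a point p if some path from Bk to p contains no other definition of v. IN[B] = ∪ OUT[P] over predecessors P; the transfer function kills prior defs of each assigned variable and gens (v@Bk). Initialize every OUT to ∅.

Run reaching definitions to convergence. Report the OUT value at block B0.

Per-block solution:
  B0:   IN={}   OUT={b@B0}
  B1:   IN={b@B0}   OUT={b@B0, c@B1}
  B2:   IN={b@B0, c@B1}   OUT={a@B2, b@B0, c@B1, d@B2}
  B3:   IN={a@B2, b@B0, c@B1, d@B2, e@B5}   OUT={a@B2, b@B0, c@B1, d@B2, e@B5}
  B4:   IN={a@B2, b@B0, c@B1, d@B2, e@B5}   OUT={a@B2, b@B0, c@B1, d@B2, e@B4}
  B5:   IN={a@B2, b@B0, c@B1, d@B2, e@B4}   OUT={a@B2, b@B0, c@B1, d@B2, e@B5}
  B6:   IN={a@B2, b@B0, c@B1, d@B2, e@B5}   OUT={a@B2, b@B0, c@B1, d@B2, e@B5}
  B7:   IN={a@B2, b@B0, c@B1, d@B2, e@B5}   OUT={a@B2, b@B7, c@B1, d@B7, e@B5}

B0 is the boundary node: IN[B0] = {}
Applying B0's transfer function to that IN value gives OUT[B0] (row B0 above).

Answer: {b@B0}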